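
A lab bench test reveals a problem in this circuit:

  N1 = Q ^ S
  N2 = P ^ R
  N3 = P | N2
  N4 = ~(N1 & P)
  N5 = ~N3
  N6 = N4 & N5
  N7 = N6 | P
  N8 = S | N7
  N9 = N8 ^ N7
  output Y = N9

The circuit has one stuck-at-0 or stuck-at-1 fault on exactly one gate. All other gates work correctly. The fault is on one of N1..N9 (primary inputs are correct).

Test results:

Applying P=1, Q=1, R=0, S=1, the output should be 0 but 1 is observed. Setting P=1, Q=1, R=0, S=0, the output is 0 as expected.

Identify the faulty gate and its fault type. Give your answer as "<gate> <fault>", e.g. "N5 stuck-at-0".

N7 stuck-at-0

Fault-free values for test 1 (P=1, Q=1, R=0, S=1): N1=0, N2=1, N3=1, N4=1, N5=0, N6=0, N7=1, N8=1, N9=0, giving Y=0. Observed 1.
Test 1: faults giving observed 1 are {N7 stuck-at-0, N8 stuck-at-0, N9 stuck-at-1}.
Test 2 (P=1, Q=1, R=0, S=0): fault-free N1=1, N2=1, N3=1, N4=0, N5=0, N6=0, N7=1, N8=1, N9=0 → 0; observed 0. Eliminates N8 stuck-at-0, N9 stuck-at-1.
Only N7 stuck-at-0 is consistent with every test.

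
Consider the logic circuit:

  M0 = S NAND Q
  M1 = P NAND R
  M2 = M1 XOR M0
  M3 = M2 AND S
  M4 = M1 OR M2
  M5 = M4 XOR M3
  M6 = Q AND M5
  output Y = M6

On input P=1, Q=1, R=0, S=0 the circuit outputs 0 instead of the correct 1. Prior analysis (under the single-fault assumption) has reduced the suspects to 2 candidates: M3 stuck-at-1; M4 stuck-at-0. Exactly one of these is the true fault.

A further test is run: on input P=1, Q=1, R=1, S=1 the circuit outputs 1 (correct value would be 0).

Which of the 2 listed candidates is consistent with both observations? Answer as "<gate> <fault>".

M3 stuck-at-1

Evaluate each candidate on input P=1, Q=1, R=1, S=1:
  M3 stuck-at-1: M0=0, M1=0, M2=0, M3=1 [stuck-at-1], M4=0, M5=1, M6=1 → 1 — matches
  M4 stuck-at-0: M0=0, M1=0, M2=0, M3=0, M4=0 [stuck-at-0], M5=0, M6=0 → 0 — eliminated
Only M3 stuck-at-1 reproduces the observed 1.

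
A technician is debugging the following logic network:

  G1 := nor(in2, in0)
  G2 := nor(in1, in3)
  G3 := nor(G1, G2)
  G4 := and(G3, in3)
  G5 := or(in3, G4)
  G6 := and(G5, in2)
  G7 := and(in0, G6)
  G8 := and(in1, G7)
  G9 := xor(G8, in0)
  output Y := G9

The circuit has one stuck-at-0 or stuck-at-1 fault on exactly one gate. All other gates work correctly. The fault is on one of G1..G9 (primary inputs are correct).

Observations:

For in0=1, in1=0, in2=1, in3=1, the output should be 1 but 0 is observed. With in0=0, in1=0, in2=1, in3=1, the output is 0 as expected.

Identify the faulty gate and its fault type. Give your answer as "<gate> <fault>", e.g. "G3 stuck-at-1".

Fault-free values for test 1 (in0=1, in1=0, in2=1, in3=1): G1=0, G2=0, G3=1, G4=1, G5=1, G6=1, G7=1, G8=0, G9=1, giving Y=1. Observed 0.
Test 1: faults giving observed 0 are {G8 stuck-at-1, G9 stuck-at-0}.
Test 2 (in0=0, in1=0, in2=1, in3=1): fault-free G1=0, G2=0, G3=1, G4=1, G5=1, G6=1, G7=0, G8=0, G9=0 → 0; observed 0. Eliminates G8 stuck-at-1.
Only G9 stuck-at-0 is consistent with every test.

G9 stuck-at-0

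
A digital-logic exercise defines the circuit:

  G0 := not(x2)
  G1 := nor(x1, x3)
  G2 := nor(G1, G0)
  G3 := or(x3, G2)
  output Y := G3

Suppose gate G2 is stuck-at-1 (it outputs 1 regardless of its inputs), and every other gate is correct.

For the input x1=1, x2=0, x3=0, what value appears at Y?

1

Propagate with G2 forced: G0=1, G1=0, G2=1 [stuck-at-1], G3=1.
So Y = 1. (Without the fault it would be 0.)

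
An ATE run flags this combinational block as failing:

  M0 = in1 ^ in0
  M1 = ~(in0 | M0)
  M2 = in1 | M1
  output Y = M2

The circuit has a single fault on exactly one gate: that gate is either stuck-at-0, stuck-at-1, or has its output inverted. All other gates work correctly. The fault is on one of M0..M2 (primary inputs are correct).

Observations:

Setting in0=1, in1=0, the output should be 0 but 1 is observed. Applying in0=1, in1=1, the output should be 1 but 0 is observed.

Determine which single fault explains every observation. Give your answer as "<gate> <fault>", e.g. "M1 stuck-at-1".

M2 inverted output

Fault-free values for test 1 (in0=1, in1=0): M0=1, M1=0, M2=0, giving Y=0. Observed 1.
Test 1: faults giving observed 1 are {M1 stuck-at-1, M1 inverted output, M2 stuck-at-1, M2 inverted output}.
Test 2 (in0=1, in1=1): fault-free M0=0, M1=0, M2=1 → 1; observed 0. Eliminates M1 stuck-at-1, M1 inverted output, M2 stuck-at-1.
Only M2 inverted output is consistent with every test.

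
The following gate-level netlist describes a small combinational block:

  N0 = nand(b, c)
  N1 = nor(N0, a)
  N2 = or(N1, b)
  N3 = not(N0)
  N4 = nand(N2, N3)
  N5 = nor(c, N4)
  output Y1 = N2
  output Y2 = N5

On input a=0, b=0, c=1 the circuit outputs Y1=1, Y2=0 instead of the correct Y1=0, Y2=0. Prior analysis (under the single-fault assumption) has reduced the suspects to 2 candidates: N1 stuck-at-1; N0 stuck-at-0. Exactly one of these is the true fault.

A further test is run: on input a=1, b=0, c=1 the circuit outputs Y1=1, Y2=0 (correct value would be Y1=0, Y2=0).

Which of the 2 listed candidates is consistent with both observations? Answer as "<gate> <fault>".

Evaluate each candidate on input a=1, b=0, c=1:
  N1 stuck-at-1: N0=1, N1=1 [stuck-at-1], N2=1, N3=0, N4=1, N5=0 → Y1=1, Y2=0 — matches
  N0 stuck-at-0: N0=0 [stuck-at-0], N1=0, N2=0, N3=1, N4=1, N5=0 → Y1=0, Y2=0 — eliminated
Only N1 stuck-at-1 reproduces the observed Y1=1, Y2=0.

N1 stuck-at-1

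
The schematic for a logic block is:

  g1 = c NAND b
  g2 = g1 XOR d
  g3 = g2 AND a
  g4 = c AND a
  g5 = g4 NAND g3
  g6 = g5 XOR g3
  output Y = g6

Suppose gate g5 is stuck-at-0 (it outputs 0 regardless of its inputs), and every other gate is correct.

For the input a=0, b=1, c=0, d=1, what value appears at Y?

0

Propagate with g5 forced: g1=1, g2=0, g3=0, g4=0, g5=0 [stuck-at-0], g6=0.
So Y = 0. (Without the fault it would be 1.)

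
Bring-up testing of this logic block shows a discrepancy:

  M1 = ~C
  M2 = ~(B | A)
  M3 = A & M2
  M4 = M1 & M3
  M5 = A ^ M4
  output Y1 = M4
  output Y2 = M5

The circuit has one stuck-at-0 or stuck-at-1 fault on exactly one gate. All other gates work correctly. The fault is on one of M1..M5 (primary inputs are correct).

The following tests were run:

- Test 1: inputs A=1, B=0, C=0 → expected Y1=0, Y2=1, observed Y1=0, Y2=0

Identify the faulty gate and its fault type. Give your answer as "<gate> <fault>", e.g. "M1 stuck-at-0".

M5 stuck-at-0

Fault-free values for test 1 (A=1, B=0, C=0): M1=1, M2=0, M3=0, M4=0, M5=1, giving Y1=0, Y2=1. Observed Y1=0, Y2=0.
Test 1: faults giving observed Y1=0, Y2=0 are {M5 stuck-at-0}.
Only M5 stuck-at-0 is consistent with every test.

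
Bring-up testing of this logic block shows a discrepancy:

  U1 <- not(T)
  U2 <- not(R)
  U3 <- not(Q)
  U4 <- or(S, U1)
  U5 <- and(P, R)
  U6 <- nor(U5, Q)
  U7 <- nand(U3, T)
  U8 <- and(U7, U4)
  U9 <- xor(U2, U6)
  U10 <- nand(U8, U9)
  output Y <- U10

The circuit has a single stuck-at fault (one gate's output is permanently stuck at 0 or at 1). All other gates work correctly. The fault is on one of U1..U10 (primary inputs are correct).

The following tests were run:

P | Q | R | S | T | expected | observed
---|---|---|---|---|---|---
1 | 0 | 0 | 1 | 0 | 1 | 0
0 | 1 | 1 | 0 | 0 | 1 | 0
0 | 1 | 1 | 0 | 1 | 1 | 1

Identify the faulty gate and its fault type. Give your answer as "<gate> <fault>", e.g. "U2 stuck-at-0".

Fault-free values for test 1 (P=1, Q=0, R=0, S=1, T=0): U1=1, U2=1, U3=1, U4=1, U5=0, U6=1, U7=1, U8=1, U9=0, U10=1, giving Y=1. Observed 0.
Test 1: faults giving observed 0 are {U2 stuck-at-0, U5 stuck-at-1, U6 stuck-at-0, U9 stuck-at-1, U10 stuck-at-0}.
Test 2 (P=0, Q=1, R=1, S=0, T=0): fault-free U1=1, U2=0, U3=0, U4=1, U5=0, U6=0, U7=1, U8=1, U9=0, U10=1 → 1; observed 0. Eliminates U2 stuck-at-0, U5 stuck-at-1, U6 stuck-at-0.
Test 3 (P=0, Q=1, R=1, S=0, T=1): fault-free U1=0, U2=0, U3=0, U4=0, U5=0, U6=0, U7=1, U8=0, U9=0, U10=1 → 1; observed 1. Eliminates U10 stuck-at-0.
Only U9 stuck-at-1 is consistent with every test.

U9 stuck-at-1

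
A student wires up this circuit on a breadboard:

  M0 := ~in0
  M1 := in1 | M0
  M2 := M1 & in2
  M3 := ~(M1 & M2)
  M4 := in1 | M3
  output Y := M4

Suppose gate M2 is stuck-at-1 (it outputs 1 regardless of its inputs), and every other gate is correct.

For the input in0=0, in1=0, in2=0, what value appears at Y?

Propagate with M2 forced: M0=1, M1=1, M2=1 [stuck-at-1], M3=0, M4=0.
So Y = 0. (Without the fault it would be 1.)

0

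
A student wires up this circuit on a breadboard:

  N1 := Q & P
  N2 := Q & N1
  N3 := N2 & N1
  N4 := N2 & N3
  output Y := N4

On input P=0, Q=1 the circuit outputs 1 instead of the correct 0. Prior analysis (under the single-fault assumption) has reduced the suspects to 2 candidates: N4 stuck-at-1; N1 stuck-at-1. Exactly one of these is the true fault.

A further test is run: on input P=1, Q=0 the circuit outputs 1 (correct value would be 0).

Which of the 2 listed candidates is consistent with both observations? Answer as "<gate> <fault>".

N4 stuck-at-1

Evaluate each candidate on input P=1, Q=0:
  N4 stuck-at-1: N1=0, N2=0, N3=0, N4=1 [stuck-at-1] → 1 — matches
  N1 stuck-at-1: N1=1 [stuck-at-1], N2=0, N3=0, N4=0 → 0 — eliminated
Only N4 stuck-at-1 reproduces the observed 1.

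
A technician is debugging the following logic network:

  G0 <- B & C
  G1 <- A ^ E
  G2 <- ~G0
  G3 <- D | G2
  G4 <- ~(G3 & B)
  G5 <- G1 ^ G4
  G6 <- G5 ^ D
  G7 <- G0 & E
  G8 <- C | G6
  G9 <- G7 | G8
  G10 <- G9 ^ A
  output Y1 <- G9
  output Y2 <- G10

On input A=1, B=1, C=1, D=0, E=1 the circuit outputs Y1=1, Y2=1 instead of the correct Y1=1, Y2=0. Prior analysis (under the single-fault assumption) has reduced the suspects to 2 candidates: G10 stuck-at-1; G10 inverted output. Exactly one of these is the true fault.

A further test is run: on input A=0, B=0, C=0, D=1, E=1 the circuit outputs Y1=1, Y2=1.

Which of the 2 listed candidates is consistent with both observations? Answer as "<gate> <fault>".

G10 stuck-at-1

Evaluate each candidate on input A=0, B=0, C=0, D=1, E=1:
  G10 stuck-at-1: G0=0, G1=1, G2=1, G3=1, G4=1, G5=0, G6=1, G7=0, G8=1, G9=1, G10=1 [stuck-at-1] → Y1=1, Y2=1 — matches
  G10 inverted output: G0=0, G1=1, G2=1, G3=1, G4=1, G5=0, G6=1, G7=0, G8=1, G9=1, G10=0 [inverted output] → Y1=1, Y2=0 — eliminated
Only G10 stuck-at-1 reproduces the observed Y1=1, Y2=1.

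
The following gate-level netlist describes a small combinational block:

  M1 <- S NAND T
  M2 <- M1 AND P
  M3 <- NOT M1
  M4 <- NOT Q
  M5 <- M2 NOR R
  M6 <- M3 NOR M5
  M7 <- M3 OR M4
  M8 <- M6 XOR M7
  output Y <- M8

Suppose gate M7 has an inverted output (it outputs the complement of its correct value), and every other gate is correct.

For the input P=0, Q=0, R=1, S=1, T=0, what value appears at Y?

1

Propagate with M7 forced: M1=1, M2=0, M3=0, M4=1, M5=0, M6=1, M7=0 [inverted output], M8=1.
So Y = 1. (Without the fault it would be 0.)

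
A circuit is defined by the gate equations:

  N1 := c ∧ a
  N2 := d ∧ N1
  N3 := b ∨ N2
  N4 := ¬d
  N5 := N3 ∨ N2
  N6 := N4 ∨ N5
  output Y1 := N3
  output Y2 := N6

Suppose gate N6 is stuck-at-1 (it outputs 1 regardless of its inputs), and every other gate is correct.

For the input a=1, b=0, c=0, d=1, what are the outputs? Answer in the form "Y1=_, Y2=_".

Propagate with N6 forced: N1=0, N2=0, N3=0, N4=0, N5=0, N6=1 [stuck-at-1].
So the outputs are Y1=0, Y2=1. (Without the fault they would be Y1=0, Y2=0.)

Y1=0, Y2=1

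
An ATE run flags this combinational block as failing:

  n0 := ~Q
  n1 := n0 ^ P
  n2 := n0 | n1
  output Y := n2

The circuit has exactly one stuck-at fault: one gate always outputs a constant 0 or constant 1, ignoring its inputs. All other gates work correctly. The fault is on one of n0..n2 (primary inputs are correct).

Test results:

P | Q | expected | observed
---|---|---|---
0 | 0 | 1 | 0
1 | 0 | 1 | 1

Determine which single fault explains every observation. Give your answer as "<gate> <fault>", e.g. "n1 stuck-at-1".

Fault-free values for test 1 (P=0, Q=0): n0=1, n1=1, n2=1, giving Y=1. Observed 0.
Test 1: faults giving observed 0 are {n0 stuck-at-0, n2 stuck-at-0}.
Test 2 (P=1, Q=0): fault-free n0=1, n1=0, n2=1 → 1; observed 1. Eliminates n2 stuck-at-0.
Only n0 stuck-at-0 is consistent with every test.

n0 stuck-at-0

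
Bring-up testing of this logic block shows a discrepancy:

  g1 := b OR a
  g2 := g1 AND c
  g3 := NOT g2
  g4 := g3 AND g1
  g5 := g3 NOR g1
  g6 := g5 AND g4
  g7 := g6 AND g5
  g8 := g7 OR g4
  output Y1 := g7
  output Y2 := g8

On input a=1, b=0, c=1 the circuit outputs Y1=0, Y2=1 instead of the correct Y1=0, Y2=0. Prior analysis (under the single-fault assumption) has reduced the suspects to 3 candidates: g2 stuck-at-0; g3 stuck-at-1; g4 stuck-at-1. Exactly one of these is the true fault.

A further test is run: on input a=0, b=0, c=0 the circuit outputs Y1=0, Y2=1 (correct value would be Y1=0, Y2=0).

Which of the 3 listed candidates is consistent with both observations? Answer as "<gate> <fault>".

g4 stuck-at-1

Evaluate each candidate on input a=0, b=0, c=0:
  g2 stuck-at-0: g1=0, g2=0 [stuck-at-0], g3=1, g4=0, g5=0, g6=0, g7=0, g8=0 → Y1=0, Y2=0 — eliminated
  g3 stuck-at-1: g1=0, g2=0, g3=1 [stuck-at-1], g4=0, g5=0, g6=0, g7=0, g8=0 → Y1=0, Y2=0 — eliminated
  g4 stuck-at-1: g1=0, g2=0, g3=1, g4=1 [stuck-at-1], g5=0, g6=0, g7=0, g8=1 → Y1=0, Y2=1 — matches
Only g4 stuck-at-1 reproduces the observed Y1=0, Y2=1.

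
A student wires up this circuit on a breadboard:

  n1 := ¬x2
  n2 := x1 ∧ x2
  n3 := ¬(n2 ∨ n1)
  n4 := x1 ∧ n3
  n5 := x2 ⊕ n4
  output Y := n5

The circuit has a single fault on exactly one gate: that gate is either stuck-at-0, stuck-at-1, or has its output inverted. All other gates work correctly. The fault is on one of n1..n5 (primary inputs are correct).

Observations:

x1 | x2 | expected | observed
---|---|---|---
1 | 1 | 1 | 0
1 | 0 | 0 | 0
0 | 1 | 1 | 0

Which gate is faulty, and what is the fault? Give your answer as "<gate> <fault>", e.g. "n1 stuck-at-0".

n5 stuck-at-0

Fault-free values for test 1 (x1=1, x2=1): n1=0, n2=1, n3=0, n4=0, n5=1, giving Y=1. Observed 0.
Test 1: faults giving observed 0 are {n2 stuck-at-0, n2 inverted output, n3 stuck-at-1, n3 inverted output, n4 stuck-at-1, n4 inverted output, n5 stuck-at-0, n5 inverted output}.
Test 2 (x1=1, x2=0): fault-free n1=1, n2=0, n3=0, n4=0, n5=0 → 0; observed 0. Eliminates n3 stuck-at-1, n3 inverted output, n4 stuck-at-1, n4 inverted output, n5 inverted output.
Test 3 (x1=0, x2=1): fault-free n1=0, n2=0, n3=1, n4=0, n5=1 → 1; observed 0. Eliminates n2 stuck-at-0, n2 inverted output.
Only n5 stuck-at-0 is consistent with every test.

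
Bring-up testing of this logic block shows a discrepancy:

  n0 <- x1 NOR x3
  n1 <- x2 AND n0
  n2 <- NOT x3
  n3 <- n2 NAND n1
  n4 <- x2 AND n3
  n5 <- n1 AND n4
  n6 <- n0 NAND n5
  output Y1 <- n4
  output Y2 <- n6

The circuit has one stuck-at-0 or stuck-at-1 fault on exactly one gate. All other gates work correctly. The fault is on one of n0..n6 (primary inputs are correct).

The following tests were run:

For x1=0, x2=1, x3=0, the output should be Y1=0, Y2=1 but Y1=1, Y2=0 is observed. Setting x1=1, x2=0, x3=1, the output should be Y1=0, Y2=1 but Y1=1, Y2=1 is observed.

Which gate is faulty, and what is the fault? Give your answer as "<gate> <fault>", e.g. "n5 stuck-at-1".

n4 stuck-at-1

Fault-free values for test 1 (x1=0, x2=1, x3=0): n0=1, n1=1, n2=1, n3=0, n4=0, n5=0, n6=1, giving Y1=0, Y2=1. Observed Y1=1, Y2=0.
Test 1: faults giving observed Y1=1, Y2=0 are {n2 stuck-at-0, n3 stuck-at-1, n4 stuck-at-1}.
Test 2 (x1=1, x2=0, x3=1): fault-free n0=0, n1=0, n2=0, n3=1, n4=0, n5=0, n6=1 → Y1=0, Y2=1; observed Y1=1, Y2=1. Eliminates n2 stuck-at-0, n3 stuck-at-1.
Only n4 stuck-at-1 is consistent with every test.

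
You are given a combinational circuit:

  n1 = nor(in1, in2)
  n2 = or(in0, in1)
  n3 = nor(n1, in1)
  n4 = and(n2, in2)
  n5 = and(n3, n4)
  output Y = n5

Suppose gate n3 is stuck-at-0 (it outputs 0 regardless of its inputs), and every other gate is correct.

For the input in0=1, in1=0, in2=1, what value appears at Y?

Propagate with n3 forced: n1=0, n2=1, n3=0 [stuck-at-0], n4=1, n5=0.
So Y = 0. (Without the fault it would be 1.)

0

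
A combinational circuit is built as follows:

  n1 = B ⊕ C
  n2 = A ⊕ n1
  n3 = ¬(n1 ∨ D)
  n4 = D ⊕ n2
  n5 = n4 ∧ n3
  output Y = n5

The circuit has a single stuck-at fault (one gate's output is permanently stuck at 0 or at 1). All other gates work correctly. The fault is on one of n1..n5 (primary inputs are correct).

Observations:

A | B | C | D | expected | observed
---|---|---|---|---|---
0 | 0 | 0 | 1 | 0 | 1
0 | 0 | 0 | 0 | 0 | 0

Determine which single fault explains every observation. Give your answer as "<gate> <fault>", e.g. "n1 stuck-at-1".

n3 stuck-at-1

Fault-free values for test 1 (A=0, B=0, C=0, D=1): n1=0, n2=0, n3=0, n4=1, n5=0, giving Y=0. Observed 1.
Test 1: faults giving observed 1 are {n3 stuck-at-1, n5 stuck-at-1}.
Test 2 (A=0, B=0, C=0, D=0): fault-free n1=0, n2=0, n3=1, n4=0, n5=0 → 0; observed 0. Eliminates n5 stuck-at-1.
Only n3 stuck-at-1 is consistent with every test.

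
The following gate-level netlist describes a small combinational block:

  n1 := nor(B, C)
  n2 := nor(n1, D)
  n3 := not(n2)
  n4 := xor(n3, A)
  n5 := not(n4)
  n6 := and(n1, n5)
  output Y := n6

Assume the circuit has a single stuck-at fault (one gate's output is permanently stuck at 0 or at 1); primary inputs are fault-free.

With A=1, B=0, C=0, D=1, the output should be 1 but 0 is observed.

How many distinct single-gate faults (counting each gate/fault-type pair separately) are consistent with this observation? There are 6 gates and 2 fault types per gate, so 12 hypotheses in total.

6

Fault-free: n1=1, n2=0, n3=1, n4=0, n5=1, n6=1 → 1. Observed 0.
  n1 stuck-at-0: output 0 ✓
  n1 stuck-at-1: output 1 ✗
  n2 stuck-at-0: output 1 ✗
  n2 stuck-at-1: output 0 ✓
  n3 stuck-at-0: output 0 ✓
  n3 stuck-at-1: output 1 ✗
  n4 stuck-at-0: output 1 ✗
  n4 stuck-at-1: output 0 ✓
  n5 stuck-at-0: output 0 ✓
  n5 stuck-at-1: output 1 ✗
  n6 stuck-at-0: output 0 ✓
  n6 stuck-at-1: output 1 ✗
Consistent faults: {n1 stuck-at-0, n2 stuck-at-1, n3 stuck-at-0, n4 stuck-at-1, n5 stuck-at-0, n6 stuck-at-0} — 6 in all.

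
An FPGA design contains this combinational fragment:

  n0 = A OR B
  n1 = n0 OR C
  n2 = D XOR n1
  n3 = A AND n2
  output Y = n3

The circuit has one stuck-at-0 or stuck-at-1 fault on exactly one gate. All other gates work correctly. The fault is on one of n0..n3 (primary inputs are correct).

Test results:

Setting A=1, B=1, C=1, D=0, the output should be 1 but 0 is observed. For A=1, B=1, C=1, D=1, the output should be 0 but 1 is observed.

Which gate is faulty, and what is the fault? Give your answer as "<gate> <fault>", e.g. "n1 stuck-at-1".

Fault-free values for test 1 (A=1, B=1, C=1, D=0): n0=1, n1=1, n2=1, n3=1, giving Y=1. Observed 0.
Test 1: faults giving observed 0 are {n1 stuck-at-0, n2 stuck-at-0, n3 stuck-at-0}.
Test 2 (A=1, B=1, C=1, D=1): fault-free n0=1, n1=1, n2=0, n3=0 → 0; observed 1. Eliminates n2 stuck-at-0, n3 stuck-at-0.
Only n1 stuck-at-0 is consistent with every test.

n1 stuck-at-0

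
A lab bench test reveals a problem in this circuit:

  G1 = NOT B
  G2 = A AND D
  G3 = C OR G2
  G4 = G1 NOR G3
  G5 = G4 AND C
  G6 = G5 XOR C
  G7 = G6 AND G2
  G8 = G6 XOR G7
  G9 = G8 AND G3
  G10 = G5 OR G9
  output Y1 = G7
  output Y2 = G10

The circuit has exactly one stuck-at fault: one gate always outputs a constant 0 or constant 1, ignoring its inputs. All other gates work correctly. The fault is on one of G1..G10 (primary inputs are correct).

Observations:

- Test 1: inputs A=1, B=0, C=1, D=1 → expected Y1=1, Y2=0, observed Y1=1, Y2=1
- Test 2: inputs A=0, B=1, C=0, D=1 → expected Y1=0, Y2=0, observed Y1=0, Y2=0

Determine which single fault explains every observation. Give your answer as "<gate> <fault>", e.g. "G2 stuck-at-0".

Fault-free values for test 1 (A=1, B=0, C=1, D=1): G1=1, G2=1, G3=1, G4=0, G5=0, G6=1, G7=1, G8=0, G9=0, G10=0, giving Y1=1, Y2=0. Observed Y1=1, Y2=1.
Test 1: faults giving observed Y1=1, Y2=1 are {G8 stuck-at-1, G9 stuck-at-1, G10 stuck-at-1}.
Test 2 (A=0, B=1, C=0, D=1): fault-free G1=0, G2=0, G3=0, G4=1, G5=0, G6=0, G7=0, G8=0, G9=0, G10=0 → Y1=0, Y2=0; observed Y1=0, Y2=0. Eliminates G9 stuck-at-1, G10 stuck-at-1.
Only G8 stuck-at-1 is consistent with every test.

G8 stuck-at-1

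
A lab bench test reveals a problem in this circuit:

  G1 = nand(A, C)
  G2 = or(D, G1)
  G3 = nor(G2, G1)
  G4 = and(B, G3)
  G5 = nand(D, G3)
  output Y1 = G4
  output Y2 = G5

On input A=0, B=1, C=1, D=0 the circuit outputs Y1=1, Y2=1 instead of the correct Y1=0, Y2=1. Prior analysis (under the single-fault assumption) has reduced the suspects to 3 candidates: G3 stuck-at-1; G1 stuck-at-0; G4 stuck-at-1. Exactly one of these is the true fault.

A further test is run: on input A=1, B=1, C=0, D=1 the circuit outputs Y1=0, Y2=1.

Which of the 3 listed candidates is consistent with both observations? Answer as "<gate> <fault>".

G1 stuck-at-0

Evaluate each candidate on input A=1, B=1, C=0, D=1:
  G3 stuck-at-1: G1=1, G2=1, G3=1 [stuck-at-1], G4=1, G5=0 → Y1=1, Y2=0 — eliminated
  G1 stuck-at-0: G1=0 [stuck-at-0], G2=1, G3=0, G4=0, G5=1 → Y1=0, Y2=1 — matches
  G4 stuck-at-1: G1=1, G2=1, G3=0, G4=1 [stuck-at-1], G5=1 → Y1=1, Y2=1 — eliminated
Only G1 stuck-at-0 reproduces the observed Y1=0, Y2=1.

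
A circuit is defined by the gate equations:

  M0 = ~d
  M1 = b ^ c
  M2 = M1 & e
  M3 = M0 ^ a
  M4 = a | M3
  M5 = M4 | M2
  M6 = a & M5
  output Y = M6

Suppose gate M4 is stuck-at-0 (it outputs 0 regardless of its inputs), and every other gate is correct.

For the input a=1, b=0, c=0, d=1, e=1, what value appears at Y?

Propagate with M4 forced: M0=0, M1=0, M2=0, M3=1, M4=0 [stuck-at-0], M5=0, M6=0.
So Y = 0. (Without the fault it would be 1.)

0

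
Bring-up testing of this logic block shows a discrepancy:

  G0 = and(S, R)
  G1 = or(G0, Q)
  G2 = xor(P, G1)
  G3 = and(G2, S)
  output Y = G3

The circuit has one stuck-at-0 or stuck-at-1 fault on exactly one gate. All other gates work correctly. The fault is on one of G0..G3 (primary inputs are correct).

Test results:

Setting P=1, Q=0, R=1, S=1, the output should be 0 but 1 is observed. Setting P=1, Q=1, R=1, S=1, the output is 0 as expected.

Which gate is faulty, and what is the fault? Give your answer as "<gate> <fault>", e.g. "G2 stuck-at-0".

G0 stuck-at-0

Fault-free values for test 1 (P=1, Q=0, R=1, S=1): G0=1, G1=1, G2=0, G3=0, giving Y=0. Observed 1.
Test 1: faults giving observed 1 are {G0 stuck-at-0, G1 stuck-at-0, G2 stuck-at-1, G3 stuck-at-1}.
Test 2 (P=1, Q=1, R=1, S=1): fault-free G0=1, G1=1, G2=0, G3=0 → 0; observed 0. Eliminates G1 stuck-at-0, G2 stuck-at-1, G3 stuck-at-1.
Only G0 stuck-at-0 is consistent with every test.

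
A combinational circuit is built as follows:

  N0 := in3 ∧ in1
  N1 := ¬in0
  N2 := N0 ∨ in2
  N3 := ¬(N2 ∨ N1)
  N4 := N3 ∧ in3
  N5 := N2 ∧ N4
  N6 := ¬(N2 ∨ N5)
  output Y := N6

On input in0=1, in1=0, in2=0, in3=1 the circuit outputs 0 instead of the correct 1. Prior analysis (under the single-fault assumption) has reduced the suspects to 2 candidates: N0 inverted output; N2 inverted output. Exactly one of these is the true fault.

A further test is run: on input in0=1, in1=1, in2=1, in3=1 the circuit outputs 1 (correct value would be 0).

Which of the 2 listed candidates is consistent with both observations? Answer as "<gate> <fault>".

N2 inverted output

Evaluate each candidate on input in0=1, in1=1, in2=1, in3=1:
  N0 inverted output: N0=0 [inverted output], N1=0, N2=1, N3=0, N4=0, N5=0, N6=0 → 0 — eliminated
  N2 inverted output: N0=1, N1=0, N2=0 [inverted output], N3=1, N4=1, N5=0, N6=1 → 1 — matches
Only N2 inverted output reproduces the observed 1.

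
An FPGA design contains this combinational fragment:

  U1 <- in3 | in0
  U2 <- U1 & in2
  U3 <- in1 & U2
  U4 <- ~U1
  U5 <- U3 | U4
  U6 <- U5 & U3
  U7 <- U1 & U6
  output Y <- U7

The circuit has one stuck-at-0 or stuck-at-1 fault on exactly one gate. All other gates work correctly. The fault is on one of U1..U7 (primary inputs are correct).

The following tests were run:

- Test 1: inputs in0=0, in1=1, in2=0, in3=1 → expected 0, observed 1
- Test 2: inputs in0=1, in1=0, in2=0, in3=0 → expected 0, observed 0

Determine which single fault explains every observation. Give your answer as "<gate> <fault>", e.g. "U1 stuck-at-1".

U2 stuck-at-1

Fault-free values for test 1 (in0=0, in1=1, in2=0, in3=1): U1=1, U2=0, U3=0, U4=0, U5=0, U6=0, U7=0, giving Y=0. Observed 1.
Test 1: faults giving observed 1 are {U2 stuck-at-1, U3 stuck-at-1, U6 stuck-at-1, U7 stuck-at-1}.
Test 2 (in0=1, in1=0, in2=0, in3=0): fault-free U1=1, U2=0, U3=0, U4=0, U5=0, U6=0, U7=0 → 0; observed 0. Eliminates U3 stuck-at-1, U6 stuck-at-1, U7 stuck-at-1.
Only U2 stuck-at-1 is consistent with every test.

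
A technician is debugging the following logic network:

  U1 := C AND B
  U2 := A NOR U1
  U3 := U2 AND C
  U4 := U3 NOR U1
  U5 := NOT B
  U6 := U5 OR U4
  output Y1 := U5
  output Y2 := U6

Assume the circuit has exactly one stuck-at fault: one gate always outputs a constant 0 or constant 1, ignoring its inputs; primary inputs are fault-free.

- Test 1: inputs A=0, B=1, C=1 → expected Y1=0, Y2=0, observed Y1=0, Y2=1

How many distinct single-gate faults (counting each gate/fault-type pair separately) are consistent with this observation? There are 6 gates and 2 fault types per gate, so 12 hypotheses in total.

Fault-free: U1=1, U2=0, U3=0, U4=0, U5=0, U6=0 → Y1=0, Y2=0. Observed Y1=0, Y2=1.
  U1 stuck-at-0: output Y1=0, Y2=0 ✗
  U1 stuck-at-1: output Y1=0, Y2=0 ✗
  U2 stuck-at-0: output Y1=0, Y2=0 ✗
  U2 stuck-at-1: output Y1=0, Y2=0 ✗
  U3 stuck-at-0: output Y1=0, Y2=0 ✗
  U3 stuck-at-1: output Y1=0, Y2=0 ✗
  U4 stuck-at-0: output Y1=0, Y2=0 ✗
  U4 stuck-at-1: output Y1=0, Y2=1 ✓
  U5 stuck-at-0: output Y1=0, Y2=0 ✗
  U5 stuck-at-1: output Y1=1, Y2=1 ✗
  U6 stuck-at-0: output Y1=0, Y2=0 ✗
  U6 stuck-at-1: output Y1=0, Y2=1 ✓
Consistent faults: {U4 stuck-at-1, U6 stuck-at-1} — 2 in all.

2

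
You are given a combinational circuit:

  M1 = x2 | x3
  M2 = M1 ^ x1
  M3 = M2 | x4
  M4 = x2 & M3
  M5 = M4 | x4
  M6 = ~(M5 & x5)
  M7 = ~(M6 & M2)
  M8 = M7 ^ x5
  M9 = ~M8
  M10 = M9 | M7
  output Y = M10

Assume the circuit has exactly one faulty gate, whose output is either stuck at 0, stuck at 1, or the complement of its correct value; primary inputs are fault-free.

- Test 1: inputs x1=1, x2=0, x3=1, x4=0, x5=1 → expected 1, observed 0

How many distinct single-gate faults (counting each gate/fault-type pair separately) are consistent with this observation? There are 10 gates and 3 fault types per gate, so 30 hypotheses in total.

Fault-free: M1=1, M2=0, M3=0, M4=0, M5=0, M6=1, M7=1, M8=0, M9=1, M10=1 → 1. Observed 0.
  M1: stuck-at-0, inverted output ✓; others ✗
  M2: stuck-at-1, inverted output ✓; others ✗
  M3: none of the 3 fault types match ✗
  M4: none of the 3 fault types match ✗
  M5: none of the 3 fault types match ✗
  M6: none of the 3 fault types match ✗
  M7: stuck-at-0, inverted output ✓; others ✗
  M8: none of the 3 fault types match ✗
  M9: none of the 3 fault types match ✗
  M10: stuck-at-0, inverted output ✓; others ✗
Consistent faults: {M1 stuck-at-0, M1 inverted output, M2 stuck-at-1, M2 inverted output, M7 stuck-at-0, M7 inverted output, M10 stuck-at-0, M10 inverted output} — 8 in all.

8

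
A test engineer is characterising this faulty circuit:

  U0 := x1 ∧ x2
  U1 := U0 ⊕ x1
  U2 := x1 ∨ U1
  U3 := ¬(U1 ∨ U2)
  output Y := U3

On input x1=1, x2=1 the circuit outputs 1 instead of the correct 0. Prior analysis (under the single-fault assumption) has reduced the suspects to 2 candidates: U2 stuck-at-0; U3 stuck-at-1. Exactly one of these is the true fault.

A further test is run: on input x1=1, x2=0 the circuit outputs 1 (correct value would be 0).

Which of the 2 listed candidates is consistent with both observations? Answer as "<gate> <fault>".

U3 stuck-at-1

Evaluate each candidate on input x1=1, x2=0:
  U2 stuck-at-0: U0=0, U1=1, U2=0 [stuck-at-0], U3=0 → 0 — eliminated
  U3 stuck-at-1: U0=0, U1=1, U2=1, U3=1 [stuck-at-1] → 1 — matches
Only U3 stuck-at-1 reproduces the observed 1.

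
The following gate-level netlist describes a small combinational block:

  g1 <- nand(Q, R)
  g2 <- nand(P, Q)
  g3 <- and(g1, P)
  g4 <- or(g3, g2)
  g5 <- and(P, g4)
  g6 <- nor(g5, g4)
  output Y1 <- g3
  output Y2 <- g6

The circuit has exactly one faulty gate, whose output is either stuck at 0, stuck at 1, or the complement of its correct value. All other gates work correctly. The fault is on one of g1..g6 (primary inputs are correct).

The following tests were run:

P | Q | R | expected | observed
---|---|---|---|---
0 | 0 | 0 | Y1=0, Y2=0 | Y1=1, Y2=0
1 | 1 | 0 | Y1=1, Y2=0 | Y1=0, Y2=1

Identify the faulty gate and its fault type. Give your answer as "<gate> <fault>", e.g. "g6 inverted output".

Fault-free values for test 1 (P=0, Q=0, R=0): g1=1, g2=1, g3=0, g4=1, g5=0, g6=0, giving Y1=0, Y2=0. Observed Y1=1, Y2=0.
Test 1: faults giving observed Y1=1, Y2=0 are {g3 stuck-at-1, g3 inverted output}.
Test 2 (P=1, Q=1, R=0): fault-free g1=1, g2=0, g3=1, g4=1, g5=1, g6=0 → Y1=1, Y2=0; observed Y1=0, Y2=1. Eliminates g3 stuck-at-1.
Only g3 inverted output is consistent with every test.

g3 inverted output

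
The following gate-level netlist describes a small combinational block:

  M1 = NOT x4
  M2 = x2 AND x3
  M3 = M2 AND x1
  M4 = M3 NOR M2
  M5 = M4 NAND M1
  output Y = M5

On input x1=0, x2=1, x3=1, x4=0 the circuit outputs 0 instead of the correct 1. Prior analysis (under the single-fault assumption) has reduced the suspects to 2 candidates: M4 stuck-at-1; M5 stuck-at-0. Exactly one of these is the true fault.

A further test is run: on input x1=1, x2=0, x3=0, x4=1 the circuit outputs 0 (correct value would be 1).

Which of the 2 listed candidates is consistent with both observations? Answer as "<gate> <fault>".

M5 stuck-at-0

Evaluate each candidate on input x1=1, x2=0, x3=0, x4=1:
  M4 stuck-at-1: M1=0, M2=0, M3=0, M4=1 [stuck-at-1], M5=1 → 1 — eliminated
  M5 stuck-at-0: M1=0, M2=0, M3=0, M4=1, M5=0 [stuck-at-0] → 0 — matches
Only M5 stuck-at-0 reproduces the observed 0.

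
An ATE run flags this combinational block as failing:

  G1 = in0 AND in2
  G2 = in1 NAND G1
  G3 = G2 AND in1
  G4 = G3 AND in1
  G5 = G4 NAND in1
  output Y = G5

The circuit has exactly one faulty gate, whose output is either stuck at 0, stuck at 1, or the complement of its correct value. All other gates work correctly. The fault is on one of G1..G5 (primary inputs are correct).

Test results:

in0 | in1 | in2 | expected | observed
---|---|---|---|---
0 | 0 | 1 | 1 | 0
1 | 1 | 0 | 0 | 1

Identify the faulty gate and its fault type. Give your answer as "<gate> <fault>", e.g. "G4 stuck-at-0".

G5 inverted output

Fault-free values for test 1 (in0=0, in1=0, in2=1): G1=0, G2=1, G3=0, G4=0, G5=1, giving Y=1. Observed 0.
Test 1: faults giving observed 0 are {G5 stuck-at-0, G5 inverted output}.
Test 2 (in0=1, in1=1, in2=0): fault-free G1=0, G2=1, G3=1, G4=1, G5=0 → 0; observed 1. Eliminates G5 stuck-at-0.
Only G5 inverted output is consistent with every test.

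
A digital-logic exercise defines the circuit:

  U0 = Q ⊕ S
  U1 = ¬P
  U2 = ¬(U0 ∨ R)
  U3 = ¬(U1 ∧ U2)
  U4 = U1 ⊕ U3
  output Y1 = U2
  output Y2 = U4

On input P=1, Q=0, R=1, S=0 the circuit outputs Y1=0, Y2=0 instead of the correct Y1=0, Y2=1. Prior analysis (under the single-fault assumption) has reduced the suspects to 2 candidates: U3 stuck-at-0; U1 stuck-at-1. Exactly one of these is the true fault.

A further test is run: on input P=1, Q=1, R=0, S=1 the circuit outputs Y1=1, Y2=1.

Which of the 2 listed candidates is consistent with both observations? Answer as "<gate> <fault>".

Evaluate each candidate on input P=1, Q=1, R=0, S=1:
  U3 stuck-at-0: U0=0, U1=0, U2=1, U3=0 [stuck-at-0], U4=0 → Y1=1, Y2=0 — eliminated
  U1 stuck-at-1: U0=0, U1=1 [stuck-at-1], U2=1, U3=0, U4=1 → Y1=1, Y2=1 — matches
Only U1 stuck-at-1 reproduces the observed Y1=1, Y2=1.

U1 stuck-at-1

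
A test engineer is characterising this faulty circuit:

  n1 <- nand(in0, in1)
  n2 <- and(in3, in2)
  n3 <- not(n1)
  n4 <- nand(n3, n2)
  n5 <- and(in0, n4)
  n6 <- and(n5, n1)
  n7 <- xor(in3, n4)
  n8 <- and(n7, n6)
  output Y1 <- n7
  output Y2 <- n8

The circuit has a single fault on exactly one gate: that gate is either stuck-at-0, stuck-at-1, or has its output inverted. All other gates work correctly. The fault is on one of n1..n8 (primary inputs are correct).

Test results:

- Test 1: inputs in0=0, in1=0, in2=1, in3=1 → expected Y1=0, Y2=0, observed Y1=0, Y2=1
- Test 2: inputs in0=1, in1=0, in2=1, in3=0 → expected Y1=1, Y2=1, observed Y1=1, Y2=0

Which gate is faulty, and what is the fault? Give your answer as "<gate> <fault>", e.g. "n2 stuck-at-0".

Fault-free values for test 1 (in0=0, in1=0, in2=1, in3=1): n1=1, n2=1, n3=0, n4=1, n5=0, n6=0, n7=0, n8=0, giving Y1=0, Y2=0. Observed Y1=0, Y2=1.
Test 1: faults giving observed Y1=0, Y2=1 are {n8 stuck-at-1, n8 inverted output}.
Test 2 (in0=1, in1=0, in2=1, in3=0): fault-free n1=1, n2=0, n3=0, n4=1, n5=1, n6=1, n7=1, n8=1 → Y1=1, Y2=1; observed Y1=1, Y2=0. Eliminates n8 stuck-at-1.
Only n8 inverted output is consistent with every test.

n8 inverted output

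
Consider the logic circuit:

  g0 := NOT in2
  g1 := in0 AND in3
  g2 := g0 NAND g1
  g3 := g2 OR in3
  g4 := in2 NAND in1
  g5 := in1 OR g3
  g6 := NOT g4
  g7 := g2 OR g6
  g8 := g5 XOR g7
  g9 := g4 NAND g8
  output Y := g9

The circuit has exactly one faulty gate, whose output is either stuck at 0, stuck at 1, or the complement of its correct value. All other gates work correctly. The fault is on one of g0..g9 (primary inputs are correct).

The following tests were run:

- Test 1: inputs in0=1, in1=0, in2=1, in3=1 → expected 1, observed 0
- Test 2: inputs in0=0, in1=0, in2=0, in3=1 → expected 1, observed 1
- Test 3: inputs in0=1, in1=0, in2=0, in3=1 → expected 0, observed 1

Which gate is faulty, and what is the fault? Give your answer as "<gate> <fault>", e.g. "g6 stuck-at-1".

Fault-free values for test 1 (in0=1, in1=0, in2=1, in3=1): g0=0, g1=1, g2=1, g3=1, g4=1, g5=1, g6=0, g7=1, g8=0, g9=1, giving Y=1. Observed 0.
Test 1: faults giving observed 0 are {g0 stuck-at-1, g0 inverted output, g2 stuck-at-0, g2 inverted output, g3 stuck-at-0, g3 inverted output, g5 stuck-at-0, g5 inverted output, g7 stuck-at-0, g7 inverted output, g8 stuck-at-1, g8 inverted output, g9 stuck-at-0, g9 inverted output}.
Test 2 (in0=0, in1=0, in2=0, in3=1): fault-free g0=1, g1=0, g2=1, g3=1, g4=1, g5=1, g6=0, g7=1, g8=0, g9=1 → 1; observed 1. Eliminates g2 stuck-at-0, g2 inverted output, g3 stuck-at-0, g3 inverted output, g5 stuck-at-0, g5 inverted output, g7 stuck-at-0, g7 inverted output, g8 stuck-at-1, g8 inverted output, g9 stuck-at-0, g9 inverted output.
Test 3 (in0=1, in1=0, in2=0, in3=1): fault-free g0=1, g1=1, g2=0, g3=1, g4=1, g5=1, g6=0, g7=0, g8=1, g9=0 → 0; observed 1. Eliminates g0 stuck-at-1.
Only g0 inverted output is consistent with every test.

g0 inverted output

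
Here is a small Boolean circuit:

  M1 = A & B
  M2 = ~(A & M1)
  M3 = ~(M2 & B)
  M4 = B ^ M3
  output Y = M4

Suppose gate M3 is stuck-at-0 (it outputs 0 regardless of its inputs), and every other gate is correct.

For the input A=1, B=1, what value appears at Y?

1

Propagate with M3 forced: M1=1, M2=0, M3=0 [stuck-at-0], M4=1.
So Y = 1. (Without the fault it would be 0.)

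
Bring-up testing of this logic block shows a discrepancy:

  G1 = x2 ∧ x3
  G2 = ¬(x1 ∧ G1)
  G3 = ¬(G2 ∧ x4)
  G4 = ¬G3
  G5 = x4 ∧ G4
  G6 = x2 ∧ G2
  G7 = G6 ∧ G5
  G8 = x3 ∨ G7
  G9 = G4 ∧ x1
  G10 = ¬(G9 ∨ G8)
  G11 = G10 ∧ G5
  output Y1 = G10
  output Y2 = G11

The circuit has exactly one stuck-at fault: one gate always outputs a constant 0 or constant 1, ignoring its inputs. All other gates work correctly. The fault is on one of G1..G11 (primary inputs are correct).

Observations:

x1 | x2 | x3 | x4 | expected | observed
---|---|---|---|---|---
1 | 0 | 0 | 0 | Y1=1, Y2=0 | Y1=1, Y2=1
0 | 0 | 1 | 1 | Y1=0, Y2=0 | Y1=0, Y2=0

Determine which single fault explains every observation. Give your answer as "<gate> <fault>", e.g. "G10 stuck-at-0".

Fault-free values for test 1 (x1=1, x2=0, x3=0, x4=0): G1=0, G2=1, G3=1, G4=0, G5=0, G6=0, G7=0, G8=0, G9=0, G10=1, G11=0, giving Y1=1, Y2=0. Observed Y1=1, Y2=1.
Test 1: faults giving observed Y1=1, Y2=1 are {G5 stuck-at-1, G11 stuck-at-1}.
Test 2 (x1=0, x2=0, x3=1, x4=1): fault-free G1=0, G2=1, G3=0, G4=1, G5=1, G6=0, G7=0, G8=1, G9=0, G10=0, G11=0 → Y1=0, Y2=0; observed Y1=0, Y2=0. Eliminates G11 stuck-at-1.
Only G5 stuck-at-1 is consistent with every test.

G5 stuck-at-1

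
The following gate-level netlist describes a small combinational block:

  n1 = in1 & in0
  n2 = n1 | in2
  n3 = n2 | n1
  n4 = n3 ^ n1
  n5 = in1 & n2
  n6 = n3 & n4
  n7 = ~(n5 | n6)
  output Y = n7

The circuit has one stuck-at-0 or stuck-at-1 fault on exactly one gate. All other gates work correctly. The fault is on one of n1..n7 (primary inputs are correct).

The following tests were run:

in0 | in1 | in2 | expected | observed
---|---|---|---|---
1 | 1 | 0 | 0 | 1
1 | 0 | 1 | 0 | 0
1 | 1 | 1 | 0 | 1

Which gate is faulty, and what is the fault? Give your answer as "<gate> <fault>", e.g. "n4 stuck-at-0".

Fault-free values for test 1 (in0=1, in1=1, in2=0): n1=1, n2=1, n3=1, n4=0, n5=1, n6=0, n7=0, giving Y=0. Observed 1.
Test 1: faults giving observed 1 are {n1 stuck-at-0, n2 stuck-at-0, n5 stuck-at-0, n7 stuck-at-1}.
Test 2 (in0=1, in1=0, in2=1): fault-free n1=0, n2=1, n3=1, n4=1, n5=0, n6=1, n7=0 → 0; observed 0. Eliminates n2 stuck-at-0, n7 stuck-at-1.
Test 3 (in0=1, in1=1, in2=1): fault-free n1=1, n2=1, n3=1, n4=0, n5=1, n6=0, n7=0 → 0; observed 1. Eliminates n1 stuck-at-0.
Only n5 stuck-at-0 is consistent with every test.

n5 stuck-at-0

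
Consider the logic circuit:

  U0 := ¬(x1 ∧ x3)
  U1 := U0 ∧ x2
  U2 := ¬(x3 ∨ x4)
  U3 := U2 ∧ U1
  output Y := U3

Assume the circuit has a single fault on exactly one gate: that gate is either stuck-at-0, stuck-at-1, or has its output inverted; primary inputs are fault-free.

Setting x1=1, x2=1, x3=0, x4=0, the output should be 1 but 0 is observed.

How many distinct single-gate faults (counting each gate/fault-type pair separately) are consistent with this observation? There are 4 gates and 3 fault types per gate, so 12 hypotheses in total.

8

Fault-free: U0=1, U1=1, U2=1, U3=1 → 1. Observed 0.
  U0 stuck-at-0: output 0 ✓
  U0 stuck-at-1: output 1 ✗
  U0 inverted output: output 0 ✓
  U1 stuck-at-0: output 0 ✓
  U1 stuck-at-1: output 1 ✗
  U1 inverted output: output 0 ✓
  U2 stuck-at-0: output 0 ✓
  U2 stuck-at-1: output 1 ✗
  U2 inverted output: output 0 ✓
  U3 stuck-at-0: output 0 ✓
  U3 stuck-at-1: output 1 ✗
  U3 inverted output: output 0 ✓
Consistent faults: {U0 stuck-at-0, U0 inverted output, U1 stuck-at-0, U1 inverted output, U2 stuck-at-0, U2 inverted output, U3 stuck-at-0, U3 inverted output} — 8 in all.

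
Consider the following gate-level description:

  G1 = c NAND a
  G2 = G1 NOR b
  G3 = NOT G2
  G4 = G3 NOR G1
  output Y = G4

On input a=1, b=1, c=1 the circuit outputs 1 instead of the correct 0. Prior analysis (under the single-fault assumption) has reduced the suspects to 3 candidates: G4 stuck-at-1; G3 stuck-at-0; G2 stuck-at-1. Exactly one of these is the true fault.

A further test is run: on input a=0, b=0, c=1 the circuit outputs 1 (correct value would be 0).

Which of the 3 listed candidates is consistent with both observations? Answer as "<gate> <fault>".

Evaluate each candidate on input a=0, b=0, c=1:
  G4 stuck-at-1: G1=1, G2=0, G3=1, G4=1 [stuck-at-1] → 1 — matches
  G3 stuck-at-0: G1=1, G2=0, G3=0 [stuck-at-0], G4=0 → 0 — eliminated
  G2 stuck-at-1: G1=1, G2=1 [stuck-at-1], G3=0, G4=0 → 0 — eliminated
Only G4 stuck-at-1 reproduces the observed 1.

G4 stuck-at-1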